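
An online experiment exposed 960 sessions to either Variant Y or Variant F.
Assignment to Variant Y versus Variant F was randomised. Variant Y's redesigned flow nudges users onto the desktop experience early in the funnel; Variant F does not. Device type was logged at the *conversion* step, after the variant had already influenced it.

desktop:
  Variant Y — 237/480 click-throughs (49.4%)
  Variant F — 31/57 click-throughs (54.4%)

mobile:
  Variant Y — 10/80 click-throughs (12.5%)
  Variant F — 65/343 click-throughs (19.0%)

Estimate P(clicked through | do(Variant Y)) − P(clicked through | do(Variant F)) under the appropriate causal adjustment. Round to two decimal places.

Device type is recorded after the variant and is itself shifted by it — it sits on the causal path from variant to outcome. Conditioning on a mediator would strip out part of the effect we want; the pooled comparison gives the total causal effect.
The causal difference is the pooled difference: 0.441 − 0.240 = +0.201.

+0.20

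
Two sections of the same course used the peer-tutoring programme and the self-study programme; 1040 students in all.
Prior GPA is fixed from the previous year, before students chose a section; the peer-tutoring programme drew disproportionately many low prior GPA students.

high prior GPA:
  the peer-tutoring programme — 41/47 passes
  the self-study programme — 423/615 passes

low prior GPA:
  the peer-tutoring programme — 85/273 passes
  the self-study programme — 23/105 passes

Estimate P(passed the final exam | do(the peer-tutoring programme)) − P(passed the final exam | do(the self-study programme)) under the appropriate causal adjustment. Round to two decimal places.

Prior GPA band is set before the teaching method has any effect — it is not caused by the teaching method — and it independently drives the outcome. That makes it a confounder, so the causal comparison is within prior GPA band levels.
Adjusting over the population distribution of prior GPA band: 0.637·(0.872−0.688) + 0.363·(0.311−0.219) = +0.151.

+0.15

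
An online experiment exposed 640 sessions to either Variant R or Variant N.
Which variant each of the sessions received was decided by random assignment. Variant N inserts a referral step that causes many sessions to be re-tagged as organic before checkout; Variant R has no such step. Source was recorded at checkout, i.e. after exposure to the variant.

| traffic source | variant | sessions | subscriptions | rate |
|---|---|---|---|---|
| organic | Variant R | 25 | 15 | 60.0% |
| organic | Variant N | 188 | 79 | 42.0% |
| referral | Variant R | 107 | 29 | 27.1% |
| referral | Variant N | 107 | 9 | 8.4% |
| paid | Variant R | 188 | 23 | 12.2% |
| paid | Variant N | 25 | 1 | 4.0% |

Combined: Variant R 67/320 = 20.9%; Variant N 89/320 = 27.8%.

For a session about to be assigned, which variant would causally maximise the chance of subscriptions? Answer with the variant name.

Variant N

The stratified and pooled comparisons disagree (Variant R wins within each traffic source; Variant N wins overall), so the answer turns on the causal role of traffic source.
The distribution of traffic source is itself part of what the variant does — it is an intermediate outcome. Holding it fixed would remove that part of the effect; the total effect is the pooled difference.
Pooled: Variant R 20.9% vs Variant N 27.8%; Variant N is higher overall.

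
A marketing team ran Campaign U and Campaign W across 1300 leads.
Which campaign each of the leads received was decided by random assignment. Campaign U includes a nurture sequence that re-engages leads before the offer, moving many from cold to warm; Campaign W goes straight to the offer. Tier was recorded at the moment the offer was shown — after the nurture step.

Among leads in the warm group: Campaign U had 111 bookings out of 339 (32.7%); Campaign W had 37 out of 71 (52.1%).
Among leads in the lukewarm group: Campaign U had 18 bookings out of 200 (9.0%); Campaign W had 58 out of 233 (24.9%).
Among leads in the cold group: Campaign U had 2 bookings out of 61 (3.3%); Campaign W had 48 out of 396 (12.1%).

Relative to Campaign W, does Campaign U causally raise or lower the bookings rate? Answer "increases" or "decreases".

The engagement tier-specific comparison favours Campaign W throughout, but the pooled figures favour Campaign U. The question is whether to condition on engagement tier.
Engagement tier here is a post-treatment variable shaped by the campaign; conditioning on it would introduce bias rather than remove it. The overall comparison is the causal one.
Pooled: Campaign U 21.8% vs Campaign W 20.4%; Campaign U is higher overall.

increases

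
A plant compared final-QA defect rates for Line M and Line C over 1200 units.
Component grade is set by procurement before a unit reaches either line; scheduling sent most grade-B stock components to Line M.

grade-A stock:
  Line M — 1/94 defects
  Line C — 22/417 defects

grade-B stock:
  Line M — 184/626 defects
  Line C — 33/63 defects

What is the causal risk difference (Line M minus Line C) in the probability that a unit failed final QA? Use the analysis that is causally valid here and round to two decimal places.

The component grade-specific comparison favours Line M throughout, but the pooled figures favour Line C. The question is whether to condition on component grade.
Component grade satisfies the back-door criterion: it is not a descendant of the line, and it blocks the spurious path from line to outcome. Adjusting for it (i.e., using the within-component grade rates) gives the causal effect.
Adjusting over the population distribution of component grade: 0.426·(0.011−0.053) + 0.574·(0.294−0.524) = -0.150.

-0.15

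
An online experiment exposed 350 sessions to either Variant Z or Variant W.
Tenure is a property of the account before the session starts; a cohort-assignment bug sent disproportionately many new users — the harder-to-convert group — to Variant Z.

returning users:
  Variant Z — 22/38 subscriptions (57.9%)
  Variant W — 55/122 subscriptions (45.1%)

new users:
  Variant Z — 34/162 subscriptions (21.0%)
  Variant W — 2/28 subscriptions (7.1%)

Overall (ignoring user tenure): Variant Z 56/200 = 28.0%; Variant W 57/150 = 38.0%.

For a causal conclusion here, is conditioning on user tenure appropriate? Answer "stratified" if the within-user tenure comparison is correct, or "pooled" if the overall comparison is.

stratified

The user tenure-specific comparison favours Variant Z throughout, but the pooled figures favour Variant W. The question is whether to condition on user tenure.
Here user tenure is a common cause — it drives both which variant a case falls under and the outcome. The crude comparison mixes populations; the stratum-specific rates are the causally relevant ones.
Within each level — returning users: 57.9% vs 45.1%; new users: 21.0% vs 7.1% — Variant Z is higher every time.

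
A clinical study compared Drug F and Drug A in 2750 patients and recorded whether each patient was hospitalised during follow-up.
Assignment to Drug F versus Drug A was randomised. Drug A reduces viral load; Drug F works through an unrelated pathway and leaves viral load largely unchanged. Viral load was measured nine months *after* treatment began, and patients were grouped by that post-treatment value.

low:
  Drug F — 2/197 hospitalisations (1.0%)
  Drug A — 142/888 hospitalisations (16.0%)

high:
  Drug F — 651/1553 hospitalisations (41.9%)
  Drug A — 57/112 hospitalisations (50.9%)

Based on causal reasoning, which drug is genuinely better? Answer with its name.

Drug A

The distribution of viral load is itself part of what the drug does — it is an intermediate outcome. Holding it fixed would remove that part of the effect; the total effect is the pooled difference.
Pooled: Drug F 37.3% vs Drug A 19.9%; Drug A is lower overall.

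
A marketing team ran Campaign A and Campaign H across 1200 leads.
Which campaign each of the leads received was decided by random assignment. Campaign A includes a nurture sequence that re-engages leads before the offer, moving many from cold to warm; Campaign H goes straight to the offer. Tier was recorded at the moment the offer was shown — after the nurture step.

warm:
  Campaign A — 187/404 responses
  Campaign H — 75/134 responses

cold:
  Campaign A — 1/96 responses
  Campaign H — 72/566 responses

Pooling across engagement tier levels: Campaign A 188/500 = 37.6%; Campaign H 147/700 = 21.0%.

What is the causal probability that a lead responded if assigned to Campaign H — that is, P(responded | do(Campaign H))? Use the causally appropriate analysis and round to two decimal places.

0.21

Engagement tier here is a post-treatment variable shaped by the campaign; conditioning on it would introduce bias rather than remove it. The overall comparison is the causal one.
So P(outcome | do(Campaign H)) is just the pooled rate for Campaign H: 147/700 = 0.210.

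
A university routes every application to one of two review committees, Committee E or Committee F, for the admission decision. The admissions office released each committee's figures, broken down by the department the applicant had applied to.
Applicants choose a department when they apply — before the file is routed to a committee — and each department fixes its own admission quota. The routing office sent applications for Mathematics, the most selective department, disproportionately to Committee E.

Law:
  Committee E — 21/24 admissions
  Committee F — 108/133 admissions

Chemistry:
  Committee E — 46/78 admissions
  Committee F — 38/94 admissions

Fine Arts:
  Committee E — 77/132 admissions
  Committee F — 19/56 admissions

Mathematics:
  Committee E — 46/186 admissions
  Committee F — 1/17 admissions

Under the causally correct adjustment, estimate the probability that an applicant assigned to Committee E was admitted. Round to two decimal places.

The stratified and pooled comparisons disagree (Committee E wins within each department; Committee F wins overall), so the answer turns on the causal role of department.
Department is set before the review committee has any effect — it is not caused by the review committee — and it independently drives the outcome. That makes it a confounder, so the causal comparison is within department levels.
Standardising Committee E to the population department mix: 0.218·21/24 + 0.239·46/78 + 0.261·77/132 + 0.282·46/186 = 0.554.

0.55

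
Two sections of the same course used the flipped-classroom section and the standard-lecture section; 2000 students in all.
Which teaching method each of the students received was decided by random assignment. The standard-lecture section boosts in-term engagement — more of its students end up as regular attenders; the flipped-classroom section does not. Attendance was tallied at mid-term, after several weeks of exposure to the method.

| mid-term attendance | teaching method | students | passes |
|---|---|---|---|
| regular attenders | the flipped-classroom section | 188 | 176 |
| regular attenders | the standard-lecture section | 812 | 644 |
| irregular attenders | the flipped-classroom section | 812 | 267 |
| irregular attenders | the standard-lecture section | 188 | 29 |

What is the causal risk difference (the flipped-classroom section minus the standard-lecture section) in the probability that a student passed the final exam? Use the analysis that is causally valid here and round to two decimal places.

-0.23

Because the teaching method influences mid-term attendance, mid-term attendance is a post-treatment mediator, not a confounder. Stratifying on it would bias the estimate; the causal effect is the crude pooled difference.
The causal difference is the pooled difference: 0.443 − 0.673 = -0.230.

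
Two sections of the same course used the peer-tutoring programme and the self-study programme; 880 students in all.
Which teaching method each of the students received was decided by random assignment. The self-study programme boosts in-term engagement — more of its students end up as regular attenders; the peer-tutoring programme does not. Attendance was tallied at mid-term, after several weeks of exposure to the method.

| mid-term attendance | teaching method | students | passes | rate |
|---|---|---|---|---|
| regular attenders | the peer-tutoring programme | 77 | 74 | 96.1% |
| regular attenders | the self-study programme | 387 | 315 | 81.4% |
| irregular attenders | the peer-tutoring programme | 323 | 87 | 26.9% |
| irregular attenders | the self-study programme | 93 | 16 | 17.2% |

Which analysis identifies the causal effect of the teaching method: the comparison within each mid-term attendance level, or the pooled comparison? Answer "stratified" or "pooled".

pooled

the peer-tutoring programme is higher inside every mid-term attendance stratum but the self-study programme is higher in aggregate. Whether to stratify depends on how mid-term attendance relates to the teaching method.
Stratifying would compare teaching methods among students the teaching methods themselves sorted into mid-term attendance groups — a form of selection on an intermediate. The unconditioned pooled rates give the total causal effect.
Pooled: the peer-tutoring programme 40.2% vs the self-study programme 69.0%; the self-study programme is higher overall.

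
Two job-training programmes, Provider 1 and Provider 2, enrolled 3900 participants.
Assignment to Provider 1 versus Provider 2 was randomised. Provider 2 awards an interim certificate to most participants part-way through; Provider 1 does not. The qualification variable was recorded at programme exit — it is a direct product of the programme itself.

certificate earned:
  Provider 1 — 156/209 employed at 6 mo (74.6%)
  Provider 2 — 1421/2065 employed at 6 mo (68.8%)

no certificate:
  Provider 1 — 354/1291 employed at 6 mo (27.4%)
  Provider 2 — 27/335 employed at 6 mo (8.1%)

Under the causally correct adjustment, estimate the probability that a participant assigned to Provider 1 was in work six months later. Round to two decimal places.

0.34

The qualification attained during the programme-specific comparison favours Provider 1 throughout, but the pooled figures favour Provider 2. The question is whether to condition on qualification attained during the programme.
Stratifying would compare programmes among participants the programmes themselves sorted into qualification attained during the programme groups — a form of selection on an intermediate. The unconditioned pooled rates give the total causal effect.
So P(outcome | do(Provider 1)) is just the pooled rate for Provider 1: 510/1500 = 0.340.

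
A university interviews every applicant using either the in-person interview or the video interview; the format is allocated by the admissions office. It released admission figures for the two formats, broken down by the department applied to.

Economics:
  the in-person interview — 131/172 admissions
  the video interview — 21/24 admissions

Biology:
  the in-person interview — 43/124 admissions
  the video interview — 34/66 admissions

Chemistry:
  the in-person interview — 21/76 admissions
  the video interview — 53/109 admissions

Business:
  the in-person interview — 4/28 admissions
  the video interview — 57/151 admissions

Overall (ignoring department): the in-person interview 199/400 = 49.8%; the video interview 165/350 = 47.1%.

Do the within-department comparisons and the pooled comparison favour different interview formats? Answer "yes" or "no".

yes

Within each department level (Economics 76.2% vs 87.5%; Biology 34.7% vs 51.5%; Chemistry 27.6% vs 48.6%; Business 14.3% vs 37.7%), the video interview has the higher rate every time. Pooled: 49.8% vs 47.1% — the in-person interview has the higher rate overall. The two comparisons disagree.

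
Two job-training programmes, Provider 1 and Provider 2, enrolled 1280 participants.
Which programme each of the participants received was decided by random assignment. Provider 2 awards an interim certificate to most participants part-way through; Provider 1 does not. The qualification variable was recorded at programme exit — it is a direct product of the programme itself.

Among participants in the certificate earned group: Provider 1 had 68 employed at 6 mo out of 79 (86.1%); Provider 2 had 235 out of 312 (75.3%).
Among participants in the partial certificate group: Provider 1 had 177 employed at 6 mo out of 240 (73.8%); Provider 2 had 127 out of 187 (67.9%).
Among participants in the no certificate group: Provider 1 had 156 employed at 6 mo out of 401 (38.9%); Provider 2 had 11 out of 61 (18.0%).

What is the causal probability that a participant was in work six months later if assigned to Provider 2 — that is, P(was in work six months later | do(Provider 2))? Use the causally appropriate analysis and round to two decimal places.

The stratified and pooled comparisons disagree (Provider 1 wins within each qualification attained during the programme; Provider 2 wins overall), so the answer turns on the causal role of qualification attained during the programme.
Stratifying would compare programmes among participants the programmes themselves sorted into qualification attained during the programme groups — a form of selection on an intermediate. The unconditioned pooled rates give the total causal effect.
So P(outcome | do(Provider 2)) is just the pooled rate for Provider 2: 373/560 = 0.666.

0.67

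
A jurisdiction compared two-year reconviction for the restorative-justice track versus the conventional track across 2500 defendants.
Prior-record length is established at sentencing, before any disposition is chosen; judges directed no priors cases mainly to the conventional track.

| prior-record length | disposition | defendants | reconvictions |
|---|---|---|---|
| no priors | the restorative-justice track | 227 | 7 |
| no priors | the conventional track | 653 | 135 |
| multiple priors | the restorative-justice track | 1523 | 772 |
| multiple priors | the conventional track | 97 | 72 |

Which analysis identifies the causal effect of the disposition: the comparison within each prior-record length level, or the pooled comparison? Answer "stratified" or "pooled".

stratified

Prior-record length is set before the disposition has any effect — it is not caused by the disposition — and it independently drives the outcome. That makes it a confounder, so the causal comparison is within prior-record length levels.
Within each level — no priors: 3.1% vs 20.7%; multiple priors: 50.7% vs 74.2% — the restorative-justice track is lower every time.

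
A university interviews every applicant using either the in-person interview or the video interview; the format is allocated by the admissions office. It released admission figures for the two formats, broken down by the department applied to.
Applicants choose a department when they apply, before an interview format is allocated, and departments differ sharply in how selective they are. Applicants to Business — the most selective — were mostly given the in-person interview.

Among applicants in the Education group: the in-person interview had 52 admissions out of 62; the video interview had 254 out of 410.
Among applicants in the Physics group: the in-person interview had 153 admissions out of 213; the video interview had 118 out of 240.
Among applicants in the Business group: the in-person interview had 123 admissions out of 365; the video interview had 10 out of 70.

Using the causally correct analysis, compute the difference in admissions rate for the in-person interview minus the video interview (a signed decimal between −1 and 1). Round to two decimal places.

+0.21

Within every department level the in-person interview has the higher rate, yet pooled the video interview does — Simpson's reversal.
Here department is a common cause — it drives both which interview format a case falls under and the outcome. The crude comparison mixes populations; the stratum-specific rates are the causally relevant ones.
Adjusting over the population distribution of department: 0.347·(0.839−0.620) + 0.333·(0.718−0.492) + 0.320·(0.337−0.143) = +0.214.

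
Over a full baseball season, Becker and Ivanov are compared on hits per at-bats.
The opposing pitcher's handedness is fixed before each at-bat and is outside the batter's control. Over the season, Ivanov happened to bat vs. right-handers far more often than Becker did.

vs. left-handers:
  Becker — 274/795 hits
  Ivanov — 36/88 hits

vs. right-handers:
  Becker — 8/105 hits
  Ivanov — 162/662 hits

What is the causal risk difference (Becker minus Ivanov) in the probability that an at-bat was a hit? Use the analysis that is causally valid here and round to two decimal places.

-0.11

Here pitcher handedness is a common cause — it drives both which player a case falls under and the outcome. The crude comparison mixes populations; the stratum-specific rates are the causally relevant ones.
Adjusting over the population distribution of pitcher handedness: 0.535·(0.345−0.409) + 0.465·(0.076−0.245) = -0.113.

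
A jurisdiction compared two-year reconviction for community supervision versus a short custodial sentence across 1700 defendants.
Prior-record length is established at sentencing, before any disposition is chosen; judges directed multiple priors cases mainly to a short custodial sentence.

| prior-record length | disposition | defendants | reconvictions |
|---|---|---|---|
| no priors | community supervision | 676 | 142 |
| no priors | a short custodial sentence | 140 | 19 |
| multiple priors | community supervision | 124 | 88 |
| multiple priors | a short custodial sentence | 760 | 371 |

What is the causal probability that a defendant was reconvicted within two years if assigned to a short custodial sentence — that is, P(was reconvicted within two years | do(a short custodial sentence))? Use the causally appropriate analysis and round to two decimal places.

0.32

Within every prior-record length level a short custodial sentence has the lower rate, yet pooled community supervision does — Simpson's reversal.
Nothing the disposition does changes prior-record length; the imbalance is an allocation artefact. With prior-record length also predicting the outcome, the pooled figure is confounded, and the within-stratum comparison is the causal one.
Standardising a short custodial sentence to the population prior-record length mix: 0.480·19/140 + 0.520·371/760 = 0.319.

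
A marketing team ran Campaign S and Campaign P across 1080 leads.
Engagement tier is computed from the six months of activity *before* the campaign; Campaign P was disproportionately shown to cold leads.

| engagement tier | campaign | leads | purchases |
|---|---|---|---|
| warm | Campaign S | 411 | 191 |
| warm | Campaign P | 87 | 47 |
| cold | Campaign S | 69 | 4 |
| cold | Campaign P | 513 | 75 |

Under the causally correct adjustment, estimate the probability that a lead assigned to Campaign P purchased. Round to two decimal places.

Within every engagement tier level Campaign P has the higher rate, yet pooled Campaign S does — Simpson's reversal.
Nothing the campaign does changes engagement tier; the imbalance is an allocation artefact. With engagement tier also predicting the outcome, the pooled figure is confounded, and the within-stratum comparison is the causal one.
Standardising Campaign P to the population engagement tier mix: 0.461·47/87 + 0.539·75/513 = 0.328.

0.33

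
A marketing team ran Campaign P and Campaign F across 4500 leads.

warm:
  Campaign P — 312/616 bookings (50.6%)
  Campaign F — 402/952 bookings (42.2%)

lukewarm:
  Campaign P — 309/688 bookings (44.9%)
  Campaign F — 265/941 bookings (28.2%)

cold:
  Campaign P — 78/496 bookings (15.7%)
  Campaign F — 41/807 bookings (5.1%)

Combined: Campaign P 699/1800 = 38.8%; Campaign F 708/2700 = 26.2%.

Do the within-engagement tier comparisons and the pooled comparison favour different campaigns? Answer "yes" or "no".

Within each engagement tier level (warm 50.6% vs 42.2%; lukewarm 44.9% vs 28.2%; cold 15.7% vs 5.1%), Campaign P has the higher rate every time. Pooled: 38.8% vs 26.2% — Campaign P has the higher rate overall. They agree.

no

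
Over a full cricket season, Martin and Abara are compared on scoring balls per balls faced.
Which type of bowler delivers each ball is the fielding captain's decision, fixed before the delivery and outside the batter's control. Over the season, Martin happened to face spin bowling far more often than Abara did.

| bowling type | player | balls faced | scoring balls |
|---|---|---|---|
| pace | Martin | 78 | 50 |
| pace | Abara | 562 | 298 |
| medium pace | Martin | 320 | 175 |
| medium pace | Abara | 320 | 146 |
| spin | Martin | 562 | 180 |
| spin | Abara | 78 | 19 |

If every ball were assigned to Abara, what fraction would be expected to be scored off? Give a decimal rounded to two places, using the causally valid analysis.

0.41

Since bowling type is a pre-existing factor (not a product of the player) and it affects the outcome on its own, it is a confounder. The stratified rates, not the pooled rate, identify the causal effect.
Standardising Abara to the population bowling type mix: 0.333·298/562 + 0.333·146/320 + 0.333·19/78 = 0.410.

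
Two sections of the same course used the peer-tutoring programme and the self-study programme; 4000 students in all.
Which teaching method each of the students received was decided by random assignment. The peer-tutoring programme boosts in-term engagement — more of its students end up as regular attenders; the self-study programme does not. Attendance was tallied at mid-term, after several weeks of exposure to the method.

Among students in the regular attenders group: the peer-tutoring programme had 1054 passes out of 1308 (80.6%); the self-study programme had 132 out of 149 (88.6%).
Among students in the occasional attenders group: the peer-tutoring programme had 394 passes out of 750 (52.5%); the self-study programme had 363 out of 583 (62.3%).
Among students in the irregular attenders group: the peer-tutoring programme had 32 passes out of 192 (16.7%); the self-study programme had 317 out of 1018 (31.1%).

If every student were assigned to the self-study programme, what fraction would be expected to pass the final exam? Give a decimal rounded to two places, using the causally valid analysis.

0.46

Mid-term attendance here is a post-treatment variable shaped by the teaching method; conditioning on it would introduce bias rather than remove it. The overall comparison is the causal one.
So P(outcome | do(the self-study programme)) is just the pooled rate for the self-study programme: 812/1750 = 0.464.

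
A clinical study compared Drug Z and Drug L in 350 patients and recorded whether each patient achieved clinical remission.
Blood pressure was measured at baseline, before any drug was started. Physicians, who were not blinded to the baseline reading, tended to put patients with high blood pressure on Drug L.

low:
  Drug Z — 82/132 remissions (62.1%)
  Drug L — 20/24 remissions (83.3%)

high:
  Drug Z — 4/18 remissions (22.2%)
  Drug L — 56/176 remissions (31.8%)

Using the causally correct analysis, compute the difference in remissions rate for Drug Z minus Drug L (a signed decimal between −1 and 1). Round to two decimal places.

Drug L is higher inside every blood pressure stratum but Drug Z is higher in aggregate. Whether to stratify depends on how blood pressure relates to the drug.
Since blood pressure is a pre-existing factor (not a product of the drug) and it affects the outcome on its own, it is a confounder. The stratified rates, not the pooled rate, identify the causal effect.
Adjusting over the population distribution of blood pressure: 0.446·(0.621−0.833) + 0.554·(0.222−0.318) = -0.148.

-0.15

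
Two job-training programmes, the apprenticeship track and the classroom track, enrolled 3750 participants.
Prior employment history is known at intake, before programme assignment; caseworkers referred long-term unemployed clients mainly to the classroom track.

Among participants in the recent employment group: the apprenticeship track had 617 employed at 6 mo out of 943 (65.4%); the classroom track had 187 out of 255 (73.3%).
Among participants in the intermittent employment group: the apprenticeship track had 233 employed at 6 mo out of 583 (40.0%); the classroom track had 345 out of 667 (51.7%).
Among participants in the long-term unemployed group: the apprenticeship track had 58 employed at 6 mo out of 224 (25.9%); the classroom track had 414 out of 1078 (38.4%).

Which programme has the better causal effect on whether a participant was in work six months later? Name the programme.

the classroom track

The prior employment history-specific comparison favours the classroom track throughout, but the pooled figures favour the apprenticeship track. The question is whether to condition on prior employment history.
Prior employment history is set before the programme has any effect — it is not caused by the programme — and it independently drives the outcome. That makes it a confounder, so the causal comparison is within prior employment history levels.
Within each level — recent employment: 65.4% vs 73.3%; intermittent employment: 40.0% vs 51.7%; long-term unemployed: 25.9% vs 38.4% — the classroom track is higher every time.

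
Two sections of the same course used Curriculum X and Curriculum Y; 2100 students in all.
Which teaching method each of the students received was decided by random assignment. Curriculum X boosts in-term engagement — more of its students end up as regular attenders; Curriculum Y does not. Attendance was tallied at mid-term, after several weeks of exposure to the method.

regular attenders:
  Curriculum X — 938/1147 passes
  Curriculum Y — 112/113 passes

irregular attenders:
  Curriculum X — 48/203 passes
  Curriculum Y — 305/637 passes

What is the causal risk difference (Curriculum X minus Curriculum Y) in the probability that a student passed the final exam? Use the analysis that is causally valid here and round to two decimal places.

Mid-term attendance lies on the pathway teaching method → mid-term attendance → outcome, so adjusting for it blocks the indirect effect. For the total causal effect of teaching method, use the unadjusted pooled rates.
The causal difference is the pooled difference: 0.730 − 0.556 = +0.174.

+0.17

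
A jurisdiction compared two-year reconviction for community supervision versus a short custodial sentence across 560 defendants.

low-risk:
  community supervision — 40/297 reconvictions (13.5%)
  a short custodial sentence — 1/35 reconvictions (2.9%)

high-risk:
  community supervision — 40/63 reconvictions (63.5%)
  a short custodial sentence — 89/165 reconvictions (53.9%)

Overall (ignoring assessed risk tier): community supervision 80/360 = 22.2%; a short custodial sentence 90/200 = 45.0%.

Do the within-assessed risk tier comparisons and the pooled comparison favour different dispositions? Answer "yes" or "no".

yes

Within each assessed risk tier level (low-risk 13.5% vs 2.9%; high-risk 63.5% vs 53.9%), a short custodial sentence has the lower rate every time. Pooled: 22.2% vs 45.0% — community supervision has the lower rate overall. The two comparisons disagree.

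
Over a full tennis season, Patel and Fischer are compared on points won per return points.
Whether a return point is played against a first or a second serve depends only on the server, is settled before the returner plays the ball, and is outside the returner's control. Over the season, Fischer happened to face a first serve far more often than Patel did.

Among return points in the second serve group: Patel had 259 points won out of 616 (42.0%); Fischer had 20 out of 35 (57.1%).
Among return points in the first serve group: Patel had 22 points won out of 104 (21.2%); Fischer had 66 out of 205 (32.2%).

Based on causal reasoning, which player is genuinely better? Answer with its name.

Fischer

The stratified and pooled comparisons disagree (Fischer wins within each serve type; Patel wins overall), so the answer turns on the causal role of serve type.
Nothing the player does changes serve type; the imbalance is an allocation artefact. With serve type also predicting the outcome, the pooled figure is confounded, and the within-stratum comparison is the causal one.
Within each level — second serve: 42.0% vs 57.1%; first serve: 21.2% vs 32.2% — Fischer is higher every time.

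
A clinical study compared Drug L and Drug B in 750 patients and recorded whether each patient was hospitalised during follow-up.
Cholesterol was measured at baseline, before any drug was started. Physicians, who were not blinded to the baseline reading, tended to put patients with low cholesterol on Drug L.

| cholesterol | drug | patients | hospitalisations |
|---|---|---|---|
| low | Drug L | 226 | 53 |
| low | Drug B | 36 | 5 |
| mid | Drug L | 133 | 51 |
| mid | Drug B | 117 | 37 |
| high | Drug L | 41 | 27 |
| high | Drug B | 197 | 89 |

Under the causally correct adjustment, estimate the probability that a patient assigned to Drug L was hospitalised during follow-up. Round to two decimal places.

Cholesterol is set before the drug has any effect — it is not caused by the drug — and it independently drives the outcome. That makes it a confounder, so the causal comparison is within cholesterol levels.
Standardising Drug L to the population cholesterol mix: 0.349·53/226 + 0.333·51/133 + 0.317·27/41 = 0.419.

0.42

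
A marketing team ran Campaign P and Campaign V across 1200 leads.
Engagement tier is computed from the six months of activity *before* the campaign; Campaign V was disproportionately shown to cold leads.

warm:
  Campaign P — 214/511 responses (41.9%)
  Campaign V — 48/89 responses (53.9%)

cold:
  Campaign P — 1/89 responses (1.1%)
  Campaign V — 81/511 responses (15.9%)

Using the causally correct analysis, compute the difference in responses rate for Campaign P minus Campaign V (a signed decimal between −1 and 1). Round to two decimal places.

-0.13

Campaign V is higher inside every engagement tier stratum but Campaign P is higher in aggregate. Whether to stratify depends on how engagement tier relates to the campaign.
Engagement tier differs across campaigns for reasons unrelated to any effect of the campaign itself, and it separately predicts the outcome — a classic confounder. We must compare within engagement tier levels.
Adjusting over the population distribution of engagement tier: 0.500·(0.419−0.539) + 0.500·(0.011−0.159) = -0.134.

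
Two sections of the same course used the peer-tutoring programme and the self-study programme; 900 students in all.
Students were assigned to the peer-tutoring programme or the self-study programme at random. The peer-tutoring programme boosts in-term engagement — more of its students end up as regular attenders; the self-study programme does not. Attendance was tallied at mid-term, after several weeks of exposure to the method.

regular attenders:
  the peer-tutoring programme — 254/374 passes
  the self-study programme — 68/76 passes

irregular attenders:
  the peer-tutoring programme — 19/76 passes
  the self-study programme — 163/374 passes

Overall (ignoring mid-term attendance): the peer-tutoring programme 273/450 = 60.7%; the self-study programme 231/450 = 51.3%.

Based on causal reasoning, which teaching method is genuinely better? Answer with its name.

the peer-tutoring programme

Stratifying would compare teaching methods among students the teaching methods themselves sorted into mid-term attendance groups — a form of selection on an intermediate. The unconditioned pooled rates give the total causal effect.
Pooled: the peer-tutoring programme 60.7% vs the self-study programme 51.3%; the peer-tutoring programme is higher overall.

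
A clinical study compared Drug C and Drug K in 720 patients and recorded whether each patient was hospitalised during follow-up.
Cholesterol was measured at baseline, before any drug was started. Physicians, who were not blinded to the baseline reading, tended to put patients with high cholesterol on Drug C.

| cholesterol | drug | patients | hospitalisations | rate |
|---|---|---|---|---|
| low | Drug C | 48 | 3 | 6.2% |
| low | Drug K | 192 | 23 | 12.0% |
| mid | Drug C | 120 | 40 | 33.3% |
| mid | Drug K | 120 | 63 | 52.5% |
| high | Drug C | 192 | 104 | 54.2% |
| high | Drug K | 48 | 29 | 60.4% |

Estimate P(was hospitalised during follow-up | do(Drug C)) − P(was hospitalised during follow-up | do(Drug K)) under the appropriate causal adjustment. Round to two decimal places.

Drug C is lower inside every cholesterol stratum but Drug K is lower in aggregate. Whether to stratify depends on how cholesterol relates to the drug.
Since cholesterol is a pre-existing factor (not a product of the drug) and it affects the outcome on its own, it is a confounder. The stratified rates, not the pooled rate, identify the causal effect.
Adjusting over the population distribution of cholesterol: 0.333·(0.062−0.120) + 0.333·(0.333−0.525) + 0.333·(0.542−0.604) = -0.104.

-0.10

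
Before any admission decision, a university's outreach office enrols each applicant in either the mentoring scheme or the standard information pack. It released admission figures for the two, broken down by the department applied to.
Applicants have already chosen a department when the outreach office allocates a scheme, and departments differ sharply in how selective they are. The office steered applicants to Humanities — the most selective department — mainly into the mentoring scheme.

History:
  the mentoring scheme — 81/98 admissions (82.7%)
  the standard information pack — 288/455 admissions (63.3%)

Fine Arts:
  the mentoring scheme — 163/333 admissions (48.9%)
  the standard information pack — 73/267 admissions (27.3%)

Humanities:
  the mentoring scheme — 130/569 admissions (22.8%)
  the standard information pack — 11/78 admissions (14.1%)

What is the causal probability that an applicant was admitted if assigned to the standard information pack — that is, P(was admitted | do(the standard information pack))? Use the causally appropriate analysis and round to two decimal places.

the mentoring scheme is higher inside every department stratum but the standard information pack is higher in aggregate. Whether to stratify depends on how department relates to the outreach scheme.
Department satisfies the back-door criterion: it is not a descendant of the outreach scheme, and it blocks the spurious path from outreach scheme to outcome. Adjusting for it (i.e., using the within-department rates) gives the causal effect.
Standardising the standard information pack to the population department mix: 0.307·288/455 + 0.333·73/267 + 0.359·11/78 = 0.336.

0.34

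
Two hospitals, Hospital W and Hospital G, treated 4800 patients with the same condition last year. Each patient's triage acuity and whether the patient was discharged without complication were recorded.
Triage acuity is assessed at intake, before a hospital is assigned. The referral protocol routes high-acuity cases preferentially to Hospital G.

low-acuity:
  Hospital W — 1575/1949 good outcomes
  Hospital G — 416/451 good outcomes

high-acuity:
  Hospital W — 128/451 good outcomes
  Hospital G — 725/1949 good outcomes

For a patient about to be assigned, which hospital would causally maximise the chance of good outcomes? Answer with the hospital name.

The triage acuity-specific comparison favours Hospital G throughout, but the pooled figures favour Hospital W. The question is whether to condition on triage acuity.
Since triage acuity is a pre-existing factor (not a product of the hospital) and it affects the outcome on its own, it is a confounder. The stratified rates, not the pooled rate, identify the causal effect.
Within each level — low-acuity: 80.8% vs 92.2%; high-acuity: 28.4% vs 37.2% — Hospital G is higher every time.

Hospital G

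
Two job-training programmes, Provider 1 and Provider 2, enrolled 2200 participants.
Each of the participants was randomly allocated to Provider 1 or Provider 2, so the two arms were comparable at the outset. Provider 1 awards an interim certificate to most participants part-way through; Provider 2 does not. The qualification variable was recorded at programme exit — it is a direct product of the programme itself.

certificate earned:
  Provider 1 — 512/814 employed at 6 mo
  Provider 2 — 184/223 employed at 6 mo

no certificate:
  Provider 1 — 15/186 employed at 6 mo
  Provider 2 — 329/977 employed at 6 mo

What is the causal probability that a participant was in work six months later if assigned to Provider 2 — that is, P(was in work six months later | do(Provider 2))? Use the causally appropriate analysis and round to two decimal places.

The qualification attained during the programme-specific comparison favours Provider 2 throughout, but the pooled figures favour Provider 1. The question is whether to condition on qualification attained during the programme.
Because the programme influences qualification attained during the programme, qualification attained during the programme is a post-treatment mediator, not a confounder. Stratifying on it would bias the estimate; the causal effect is the crude pooled difference.
So P(outcome | do(Provider 2)) is just the pooled rate for Provider 2: 513/1200 = 0.427.

0.43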